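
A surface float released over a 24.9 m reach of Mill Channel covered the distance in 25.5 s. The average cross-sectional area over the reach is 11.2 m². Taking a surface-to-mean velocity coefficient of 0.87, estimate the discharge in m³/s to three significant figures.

9.51 m³/s

v_surface = L / t̄ = 24.9 / 25.5 = 0.9765 m/s
v_mean = 0.87 × 0.9765 = 0.8495 m/s
Q = A × v_mean = 11.2 × 0.8495 = 9.515 m³/s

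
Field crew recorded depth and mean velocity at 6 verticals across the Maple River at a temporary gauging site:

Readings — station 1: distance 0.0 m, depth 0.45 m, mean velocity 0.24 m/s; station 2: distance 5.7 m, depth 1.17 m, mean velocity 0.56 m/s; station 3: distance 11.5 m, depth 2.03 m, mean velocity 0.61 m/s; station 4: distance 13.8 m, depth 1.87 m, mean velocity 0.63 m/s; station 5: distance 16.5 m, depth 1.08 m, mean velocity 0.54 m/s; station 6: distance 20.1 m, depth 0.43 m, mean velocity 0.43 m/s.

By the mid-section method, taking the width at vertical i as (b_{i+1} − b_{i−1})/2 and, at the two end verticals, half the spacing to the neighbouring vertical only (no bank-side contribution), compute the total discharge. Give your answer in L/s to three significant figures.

14200 L/s

w_1 = (5.7 − 0.0)/2 = 2.85 m; q_1 = 0.24 × 0.45 × 2.85 = 0.3078 m³/s
w_2 = (11.5 − 0.0)/2 = 5.75 m; q_2 = 0.56 × 1.17 × 5.75 = 3.767 m³/s
w_3 = (13.8 − 5.7)/2 = 4.05 m; q_3 = 0.61 × 2.03 × 4.05 = 5.015 m³/s
w_4 = (16.5 − 11.5)/2 = 2.5 m; q_4 = 0.63 × 1.87 × 2.5 = 2.945 m³/s
w_5 = (20.1 − 13.8)/2 = 3.15 m; q_5 = 0.54 × 1.08 × 3.15 = 1.837 m³/s
w_6 = (20.1 − 16.5)/2 = 1.8 m; q_6 = 0.43 × 0.43 × 1.8 = 0.3328 m³/s
Q = Σ qᵢ = 14.21 m³/s
= 14.21 × 1000 = 14210 L/s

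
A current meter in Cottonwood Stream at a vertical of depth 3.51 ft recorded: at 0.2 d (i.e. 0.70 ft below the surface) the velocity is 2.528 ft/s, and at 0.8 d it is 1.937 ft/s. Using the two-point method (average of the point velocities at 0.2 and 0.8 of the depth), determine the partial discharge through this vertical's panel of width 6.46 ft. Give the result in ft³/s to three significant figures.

50.6 ft³/s

v̄ = (2.528 + 1.937) / 2 = 2.233 ft/s
q = v̄ × d × w = 2.233 × 3.51 × 6.46 = 50.62 ft³/s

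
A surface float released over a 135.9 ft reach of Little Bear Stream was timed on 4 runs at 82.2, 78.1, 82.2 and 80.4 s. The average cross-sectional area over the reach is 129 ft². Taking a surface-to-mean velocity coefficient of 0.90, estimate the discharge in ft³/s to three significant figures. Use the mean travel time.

195 ft³/s

t̄ = (82.2 + 78.1 + 82.2 + 80.4) / 4 = 80.725 s
v_surface = L / t̄ = 135.9 / 80.725 = 1.683 ft/s
v_mean = 0.90 × 1.683 = 1.515 ft/s
Q = A × v_mean = 129 × 1.515 = 195.5 ft³/s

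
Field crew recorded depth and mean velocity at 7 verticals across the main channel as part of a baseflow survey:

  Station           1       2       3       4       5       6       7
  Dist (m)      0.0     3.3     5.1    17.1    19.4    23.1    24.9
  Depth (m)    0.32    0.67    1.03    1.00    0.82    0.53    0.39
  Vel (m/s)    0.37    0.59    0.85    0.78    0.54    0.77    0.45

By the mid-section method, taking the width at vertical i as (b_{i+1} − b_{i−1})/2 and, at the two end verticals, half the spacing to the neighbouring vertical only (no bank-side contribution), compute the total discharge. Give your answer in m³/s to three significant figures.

15.4 m³/s

w_1 = (3.3 − 0.0)/2 = 1.65 m; q_1 = 0.37 × 0.32 × 1.65 = 0.1954 m³/s
w_2 = (5.1 − 0.0)/2 = 2.55 m; q_2 = 0.59 × 0.67 × 2.55 = 1.008 m³/s
w_3 = (17.1 − 3.3)/2 = 6.9 m; q_3 = 0.85 × 1.03 × 6.9 = 6.041 m³/s
w_4 = (19.4 − 5.1)/2 = 7.15 m; q_4 = 0.78 × 1.00 × 7.15 = 5.577 m³/s
w_5 = (23.1 − 17.1)/2 = 3 m; q_5 = 0.54 × 0.82 × 3 = 1.328 m³/s
w_6 = (24.9 − 19.4)/2 = 2.75 m; q_6 = 0.77 × 0.53 × 2.75 = 1.122 m³/s
w_7 = (24.9 − 23.1)/2 = 0.9 m; q_7 = 0.45 × 0.39 × 0.9 = 0.1580 m³/s
Q = Σ qᵢ = 15.43 m³/s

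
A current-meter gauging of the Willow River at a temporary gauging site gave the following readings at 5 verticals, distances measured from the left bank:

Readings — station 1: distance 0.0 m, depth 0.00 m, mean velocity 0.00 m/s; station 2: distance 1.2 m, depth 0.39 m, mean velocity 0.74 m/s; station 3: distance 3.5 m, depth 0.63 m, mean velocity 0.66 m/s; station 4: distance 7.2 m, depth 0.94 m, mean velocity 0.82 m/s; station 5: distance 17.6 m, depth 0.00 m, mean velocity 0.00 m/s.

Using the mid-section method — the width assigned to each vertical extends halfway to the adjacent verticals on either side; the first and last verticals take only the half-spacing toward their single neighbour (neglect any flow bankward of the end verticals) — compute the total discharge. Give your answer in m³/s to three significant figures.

7.19 m³/s

w_2 = (3.5 − 0.0)/2 = 1.75 m; q_2 = 0.74 × 0.39 × 1.75 = 0.5051 m³/s
w_3 = (7.2 − 1.2)/2 = 3 m; q_3 = 0.66 × 0.63 × 3 = 1.247 m³/s
w_4 = (17.6 − 3.5)/2 = 7.05 m; q_4 = 0.82 × 0.94 × 7.05 = 5.434 m³/s
Stations 1, 5 contribute zero (depth or velocity is 0).
Q = Σ qᵢ = 7.187 m³/s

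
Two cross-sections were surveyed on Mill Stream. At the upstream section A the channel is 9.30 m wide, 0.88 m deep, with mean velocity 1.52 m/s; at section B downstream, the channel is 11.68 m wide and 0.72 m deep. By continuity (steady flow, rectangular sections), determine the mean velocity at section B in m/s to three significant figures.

1.48 m/s

Q = A₁V₁ = (9.30×0.88) × 1.52 = 12.44 m³/s
A₂ = 11.68 × 0.72 = 8.410 m²
V₂ = Q/A₂ = 12.44/8.410 = 1.479 m/s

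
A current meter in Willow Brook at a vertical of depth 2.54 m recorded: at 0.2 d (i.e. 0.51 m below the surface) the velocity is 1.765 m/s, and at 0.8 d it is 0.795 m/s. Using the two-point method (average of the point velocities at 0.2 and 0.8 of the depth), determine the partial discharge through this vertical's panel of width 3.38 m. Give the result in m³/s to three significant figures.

11.0 m³/s

v̄ = (1.765 + 0.795) / 2 = 1.280 m/s
q = v̄ × d × w = 1.280 × 2.54 × 3.38 = 10.99 m³/s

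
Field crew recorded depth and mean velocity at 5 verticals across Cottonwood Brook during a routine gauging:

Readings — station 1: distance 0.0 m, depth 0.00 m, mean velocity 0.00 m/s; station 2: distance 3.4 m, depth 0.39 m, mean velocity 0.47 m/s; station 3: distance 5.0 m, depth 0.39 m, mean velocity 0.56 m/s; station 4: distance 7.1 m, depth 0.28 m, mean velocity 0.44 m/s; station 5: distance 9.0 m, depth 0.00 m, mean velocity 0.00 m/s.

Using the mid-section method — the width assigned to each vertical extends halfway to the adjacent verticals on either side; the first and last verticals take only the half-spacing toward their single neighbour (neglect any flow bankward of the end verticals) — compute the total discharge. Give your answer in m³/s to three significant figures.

1.11 m³/s

w_2 = (5.0 − 0.0)/2 = 2.5 m; q_2 = 0.47 × 0.39 × 2.5 = 0.4583 m³/s
w_3 = (7.1 − 3.4)/2 = 1.85 m; q_3 = 0.56 × 0.39 × 1.85 = 0.4040 m³/s
w_4 = (9.0 − 5.0)/2 = 2 m; q_4 = 0.44 × 0.28 × 2 = 0.2464 m³/s
Stations 1, 5 contribute zero (depth or velocity is 0).
Q = Σ qᵢ = 1.109 m³/s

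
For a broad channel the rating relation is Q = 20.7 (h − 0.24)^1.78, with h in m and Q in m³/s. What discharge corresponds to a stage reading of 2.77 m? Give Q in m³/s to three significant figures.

108 m³/s

Q = 20.7 × (2.77 − 0.24)^1.78 = 20.7 × 2.53^1.78 = 108.0 m³/s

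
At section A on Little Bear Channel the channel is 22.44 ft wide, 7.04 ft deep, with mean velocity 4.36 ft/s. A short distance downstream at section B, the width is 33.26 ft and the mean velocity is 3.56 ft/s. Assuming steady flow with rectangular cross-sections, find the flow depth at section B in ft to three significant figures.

5.82 ft

Q = A₁V₁ = (22.44×7.04) × 4.36 = 688.8 ft³/s
d₂ = Q/(b₂ V₂) = 688.8/(33.26×3.56) = 5.817 ft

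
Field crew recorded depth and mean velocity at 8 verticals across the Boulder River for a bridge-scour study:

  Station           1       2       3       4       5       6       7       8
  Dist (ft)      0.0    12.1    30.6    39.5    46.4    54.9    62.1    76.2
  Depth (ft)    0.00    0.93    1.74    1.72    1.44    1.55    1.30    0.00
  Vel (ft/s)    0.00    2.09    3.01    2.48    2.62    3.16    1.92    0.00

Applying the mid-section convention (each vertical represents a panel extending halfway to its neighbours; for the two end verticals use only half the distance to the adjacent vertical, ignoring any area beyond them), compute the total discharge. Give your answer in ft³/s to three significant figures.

w_2 = (30.6 − 0.0)/2 = 15.3 ft; q_2 = 2.09 × 0.93 × 15.3 = 29.74 ft³/s
w_3 = (39.5 − 12.1)/2 = 13.7 ft; q_3 = 3.01 × 1.74 × 13.7 = 71.75 ft³/s
w_4 = (46.4 − 30.6)/2 = 7.9 ft; q_4 = 2.48 × 1.72 × 7.9 = 33.70 ft³/s
w_5 = (54.9 − 39.5)/2 = 7.7 ft; q_5 = 2.62 × 1.44 × 7.7 = 29.05 ft³/s
w_6 = (62.1 − 46.4)/2 = 7.85 ft; q_6 = 3.16 × 1.55 × 7.85 = 38.45 ft³/s
w_7 = (76.2 − 54.9)/2 = 10.65 ft; q_7 = 1.92 × 1.30 × 10.65 = 26.58 ft³/s
Stations 1, 8 contribute zero (depth or velocity is 0).
Q = Σ qᵢ = 229.3 ft³/s

229 ft³/s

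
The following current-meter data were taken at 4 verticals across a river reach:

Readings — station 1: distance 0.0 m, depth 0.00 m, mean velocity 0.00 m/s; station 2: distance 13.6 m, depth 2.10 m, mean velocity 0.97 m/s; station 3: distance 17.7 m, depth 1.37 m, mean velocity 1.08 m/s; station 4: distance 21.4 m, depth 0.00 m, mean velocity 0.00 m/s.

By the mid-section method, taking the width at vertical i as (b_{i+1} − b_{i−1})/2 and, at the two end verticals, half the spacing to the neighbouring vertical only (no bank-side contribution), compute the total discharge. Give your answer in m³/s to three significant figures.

w_2 = (17.7 − 0.0)/2 = 8.85 m; q_2 = 0.97 × 2.10 × 8.85 = 18.03 m³/s
w_3 = (21.4 − 13.6)/2 = 3.9 m; q_3 = 1.08 × 1.37 × 3.9 = 5.770 m³/s
Stations 1, 4 contribute zero (depth or velocity is 0).
Q = Σ qᵢ = 23.80 m³/s

23.8 m³/s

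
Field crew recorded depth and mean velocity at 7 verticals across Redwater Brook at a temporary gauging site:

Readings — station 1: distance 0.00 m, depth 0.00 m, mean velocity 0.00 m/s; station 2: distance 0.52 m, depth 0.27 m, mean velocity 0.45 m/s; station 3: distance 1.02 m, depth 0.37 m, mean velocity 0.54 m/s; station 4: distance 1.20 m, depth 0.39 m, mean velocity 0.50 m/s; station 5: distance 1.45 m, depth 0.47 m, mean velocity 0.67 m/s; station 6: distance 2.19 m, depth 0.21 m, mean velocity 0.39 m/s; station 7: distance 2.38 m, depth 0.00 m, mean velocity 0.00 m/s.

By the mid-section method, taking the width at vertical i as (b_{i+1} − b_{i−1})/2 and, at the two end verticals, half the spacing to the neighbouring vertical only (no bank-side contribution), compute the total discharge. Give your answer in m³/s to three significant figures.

w_2 = (1.02 − 0.00)/2 = 0.51 m; q_2 = 0.45 × 0.27 × 0.51 = 0.06197 m³/s
w_3 = (1.20 − 0.52)/2 = 0.34 m; q_3 = 0.54 × 0.37 × 0.34 = 0.06793 m³/s
w_4 = (1.45 − 1.02)/2 = 0.215 m; q_4 = 0.50 × 0.39 × 0.215 = 0.04193 m³/s
w_5 = (2.19 − 1.20)/2 = 0.495 m; q_5 = 0.67 × 0.47 × 0.495 = 0.1559 m³/s
w_6 = (2.38 − 1.45)/2 = 0.465 m; q_6 = 0.39 × 0.21 × 0.465 = 0.03808 m³/s
Stations 1, 7 contribute zero (depth or velocity is 0).
Q = Σ qᵢ = 0.3658 m³/s

0.366 m³/s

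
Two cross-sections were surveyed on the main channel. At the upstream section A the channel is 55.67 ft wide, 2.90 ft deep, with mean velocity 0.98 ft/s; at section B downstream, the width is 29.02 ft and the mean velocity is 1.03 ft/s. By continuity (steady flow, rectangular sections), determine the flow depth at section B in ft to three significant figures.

5.29 ft

Q = A₁V₁ = (55.67×2.90) × 0.98 = 158.2 ft³/s
d₂ = Q/(b₂ V₂) = 158.2/(29.02×1.03) = 5.293 ft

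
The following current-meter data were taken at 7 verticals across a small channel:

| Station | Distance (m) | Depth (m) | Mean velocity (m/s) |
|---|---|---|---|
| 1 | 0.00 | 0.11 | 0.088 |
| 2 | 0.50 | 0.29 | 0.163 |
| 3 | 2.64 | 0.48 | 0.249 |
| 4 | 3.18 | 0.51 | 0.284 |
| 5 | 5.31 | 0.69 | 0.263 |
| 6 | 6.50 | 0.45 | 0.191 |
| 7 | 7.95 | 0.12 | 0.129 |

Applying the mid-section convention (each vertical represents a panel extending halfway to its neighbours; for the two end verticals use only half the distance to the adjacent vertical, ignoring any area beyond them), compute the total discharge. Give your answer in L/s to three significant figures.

w_1 = (0.50 − 0.00)/2 = 0.25 m; q_1 = 0.088 × 0.11 × 0.25 = 0.002420 m³/s
w_2 = (2.64 − 0.00)/2 = 1.32 m; q_2 = 0.163 × 0.29 × 1.32 = 0.06240 m³/s
w_3 = (3.18 − 0.50)/2 = 1.34 m; q_3 = 0.249 × 0.48 × 1.34 = 0.1602 m³/s
w_4 = (5.31 − 2.64)/2 = 1.335 m; q_4 = 0.284 × 0.51 × 1.335 = 0.1934 m³/s
w_5 = (6.50 − 3.18)/2 = 1.66 m; q_5 = 0.263 × 0.69 × 1.66 = 0.3012 m³/s
w_6 = (7.95 − 5.31)/2 = 1.32 m; q_6 = 0.191 × 0.45 × 1.32 = 0.1135 m³/s
w_7 = (7.95 − 6.50)/2 = 0.725 m; q_7 = 0.129 × 0.12 × 0.725 = 0.01122 m³/s
Q = Σ qᵢ = 0.8443 m³/s
= 0.8443 × 1000 = 844.3 L/s

844 L/s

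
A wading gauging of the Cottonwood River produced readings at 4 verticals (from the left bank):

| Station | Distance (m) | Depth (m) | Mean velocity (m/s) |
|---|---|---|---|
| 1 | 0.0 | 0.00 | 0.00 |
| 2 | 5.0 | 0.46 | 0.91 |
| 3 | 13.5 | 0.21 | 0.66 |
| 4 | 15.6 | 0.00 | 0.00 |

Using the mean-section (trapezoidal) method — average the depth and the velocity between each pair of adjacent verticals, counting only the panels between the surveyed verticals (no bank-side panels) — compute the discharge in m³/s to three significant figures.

Panel 1-2: Δb = 5 m, d̄ = (0.00+0.46)/2 = 0.23, v̄ = (0.00+0.91)/2 = 0.455 → q = 5×0.23×0.455 = 0.5233 m³/s
Panel 2-3: Δb = 8.5 m, d̄ = (0.46+0.21)/2 = 0.335, v̄ = (0.91+0.66)/2 = 0.785 → q = 8.5×0.335×0.785 = 2.235 m³/s
Panel 3-4: Δb = 2.1 m, d̄ = (0.21+0.00)/2 = 0.105, v̄ = (0.66+0.00)/2 = 0.33 → q = 2.1×0.105×0.33 = 0.07277 m³/s
Q = Σ q = 2.831 m³/s

2.83 m³/s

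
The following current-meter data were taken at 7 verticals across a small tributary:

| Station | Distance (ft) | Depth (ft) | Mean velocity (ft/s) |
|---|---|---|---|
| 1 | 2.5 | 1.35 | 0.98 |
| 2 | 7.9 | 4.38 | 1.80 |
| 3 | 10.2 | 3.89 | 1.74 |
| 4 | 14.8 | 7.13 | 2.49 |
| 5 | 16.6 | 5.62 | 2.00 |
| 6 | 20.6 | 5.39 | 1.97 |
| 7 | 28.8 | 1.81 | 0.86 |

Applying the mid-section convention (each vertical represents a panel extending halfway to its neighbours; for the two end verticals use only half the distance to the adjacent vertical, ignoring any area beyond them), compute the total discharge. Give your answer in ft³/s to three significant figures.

218 ft³/s

w_1 = (7.9 − 2.5)/2 = 2.7 ft; q_1 = 0.98 × 1.35 × 2.7 = 3.572 ft³/s
w_2 = (10.2 − 2.5)/2 = 3.85 ft; q_2 = 1.80 × 4.38 × 3.85 = 30.35 ft³/s
w_3 = (14.8 − 7.9)/2 = 3.45 ft; q_3 = 1.74 × 3.89 × 3.45 = 23.35 ft³/s
w_4 = (16.6 − 10.2)/2 = 3.2 ft; q_4 = 2.49 × 7.13 × 3.2 = 56.81 ft³/s
w_5 = (20.6 − 14.8)/2 = 2.9 ft; q_5 = 2.00 × 5.62 × 2.9 = 32.60 ft³/s
w_6 = (28.8 − 16.6)/2 = 6.1 ft; q_6 = 1.97 × 5.39 × 6.1 = 64.77 ft³/s
w_7 = (28.8 − 20.6)/2 = 4.1 ft; q_7 = 0.86 × 1.81 × 4.1 = 6.382 ft³/s
Q = Σ qᵢ = 217.8 ft³/s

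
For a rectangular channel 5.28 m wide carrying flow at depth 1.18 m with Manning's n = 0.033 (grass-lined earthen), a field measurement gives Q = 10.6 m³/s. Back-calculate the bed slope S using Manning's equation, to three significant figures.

0.00414

A = b·y = 5.28 × 1.18 = 6.230 m²
P = b + 2y = 5.28 + 2×1.18 = 7.640 m
R = A/P = 6.230/7.640 = 0.8155 m
S = (Q·n / (1·A·R^(2/3)))² = (10.6×0.033 / (1×6.230×0.8729))² = 0.004137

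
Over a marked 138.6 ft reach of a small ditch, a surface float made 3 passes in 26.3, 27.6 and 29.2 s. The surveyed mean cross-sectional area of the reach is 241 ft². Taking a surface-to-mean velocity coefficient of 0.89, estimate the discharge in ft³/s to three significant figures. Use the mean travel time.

t̄ = (26.3 + 27.6 + 29.2) / 3 = 27.7 s
v_surface = L / t̄ = 138.6 / 27.7 = 5.004 ft/s
v_mean = 0.89 × 5.004 = 4.453 ft/s
Q = A × v_mean = 241 × 4.453 = 1073 ft³/s

1070 ft³/s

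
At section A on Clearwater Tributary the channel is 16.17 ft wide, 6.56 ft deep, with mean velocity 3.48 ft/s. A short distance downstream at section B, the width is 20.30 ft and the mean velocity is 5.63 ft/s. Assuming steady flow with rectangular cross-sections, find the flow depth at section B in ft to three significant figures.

3.23 ft

Q = A₁V₁ = (16.17×6.56) × 3.48 = 369.1 ft³/s
d₂ = Q/(b₂ V₂) = 369.1/(20.30×5.63) = 3.230 ft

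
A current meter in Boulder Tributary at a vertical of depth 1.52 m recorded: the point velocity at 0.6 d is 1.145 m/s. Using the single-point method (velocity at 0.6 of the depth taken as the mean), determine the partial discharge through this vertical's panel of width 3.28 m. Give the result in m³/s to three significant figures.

v̄ = v₀.₆ = 1.145 m/s
q = v̄ × d × w = 1.145 × 1.52 × 3.28 = 5.709 m³/s

5.71 m³/s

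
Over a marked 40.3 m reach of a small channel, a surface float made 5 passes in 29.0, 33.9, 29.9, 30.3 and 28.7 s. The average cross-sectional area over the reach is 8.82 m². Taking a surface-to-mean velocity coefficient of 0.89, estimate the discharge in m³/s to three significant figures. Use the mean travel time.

t̄ = (29.0 + 33.9 + 29.9 + 30.3 + 28.7) / 5 = 30.36 s
v_surface = L / t̄ = 40.3 / 30.36 = 1.327 m/s
v_mean = 0.89 × 1.327 = 1.181 m/s
Q = A × v_mean = 8.82 × 1.181 = 10.42 m³/s

10.4 m³/s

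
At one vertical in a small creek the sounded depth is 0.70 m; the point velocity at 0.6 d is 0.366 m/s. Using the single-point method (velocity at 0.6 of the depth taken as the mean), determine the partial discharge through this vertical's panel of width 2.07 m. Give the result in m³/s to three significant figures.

0.530 m³/s

v̄ = v₀.₆ = 0.366 m/s
q = v̄ × d × w = 0.3660 × 0.70 × 2.07 = 0.5303 m³/s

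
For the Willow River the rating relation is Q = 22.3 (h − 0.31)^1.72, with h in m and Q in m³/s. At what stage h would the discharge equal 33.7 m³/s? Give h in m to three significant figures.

h − h₀ = (Q/C)^(1/b) = (33.7/22.3)^(1/1.72) = 1.271 m
h = 0.31 + 1.271 = 1.581 m

1.58 m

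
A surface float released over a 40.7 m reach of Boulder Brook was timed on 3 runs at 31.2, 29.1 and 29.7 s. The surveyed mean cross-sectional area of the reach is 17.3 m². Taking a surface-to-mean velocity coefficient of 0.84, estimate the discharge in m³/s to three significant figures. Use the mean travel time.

19.7 m³/s

t̄ = (31.2 + 29.1 + 29.7) / 3 = 30 s
v_surface = L / t̄ = 40.7 / 30 = 1.357 m/s
v_mean = 0.84 × 1.357 = 1.140 m/s
Q = A × v_mean = 17.3 × 1.140 = 19.72 m³/s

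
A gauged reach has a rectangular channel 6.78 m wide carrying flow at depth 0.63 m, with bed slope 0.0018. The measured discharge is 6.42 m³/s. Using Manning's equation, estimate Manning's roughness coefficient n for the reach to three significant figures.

A = b·y = 6.78 × 0.63 = 4.271 m²
P = b + 2y = 6.78 + 2×0.63 = 8.040 m
R = A/P = 4.271/8.040 = 0.5313 m
n = (1/Q)·A·R^(2/3)·S^(1/2) = (1/6.42) × 4.271 × 0.6560 × 0.04243 = 0.01852

0.0185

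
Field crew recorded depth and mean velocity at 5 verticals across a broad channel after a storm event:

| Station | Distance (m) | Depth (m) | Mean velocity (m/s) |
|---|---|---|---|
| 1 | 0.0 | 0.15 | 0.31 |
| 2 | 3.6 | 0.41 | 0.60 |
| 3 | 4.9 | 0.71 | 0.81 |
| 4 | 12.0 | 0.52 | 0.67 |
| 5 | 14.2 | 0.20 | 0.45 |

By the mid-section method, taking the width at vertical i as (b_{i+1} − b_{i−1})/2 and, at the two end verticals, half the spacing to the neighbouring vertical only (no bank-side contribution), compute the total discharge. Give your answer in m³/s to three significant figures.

w_1 = (3.6 − 0.0)/2 = 1.8 m; q_1 = 0.31 × 0.15 × 1.8 = 0.08370 m³/s
w_2 = (4.9 − 0.0)/2 = 2.45 m; q_2 = 0.60 × 0.41 × 2.45 = 0.6027 m³/s
w_3 = (12.0 − 3.6)/2 = 4.2 m; q_3 = 0.81 × 0.71 × 4.2 = 2.415 m³/s
w_4 = (14.2 − 4.9)/2 = 4.65 m; q_4 = 0.67 × 0.52 × 4.65 = 1.620 m³/s
w_5 = (14.2 − 12.0)/2 = 1.1 m; q_5 = 0.45 × 0.20 × 1.1 = 0.09900 m³/s
Q = Σ qᵢ = 4.821 m³/s

4.82 m³/s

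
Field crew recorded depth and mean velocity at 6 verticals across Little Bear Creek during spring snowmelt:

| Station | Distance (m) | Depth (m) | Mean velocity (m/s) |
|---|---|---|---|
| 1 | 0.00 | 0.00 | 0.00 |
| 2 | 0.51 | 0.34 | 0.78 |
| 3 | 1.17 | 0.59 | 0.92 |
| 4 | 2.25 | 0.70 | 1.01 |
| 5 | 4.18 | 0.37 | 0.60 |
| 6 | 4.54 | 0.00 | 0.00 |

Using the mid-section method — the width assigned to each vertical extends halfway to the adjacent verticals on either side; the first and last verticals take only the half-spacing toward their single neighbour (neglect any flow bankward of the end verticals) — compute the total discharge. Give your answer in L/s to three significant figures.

w_2 = (1.17 − 0.00)/2 = 0.585 m; q_2 = 0.78 × 0.34 × 0.585 = 0.1551 m³/s
w_3 = (2.25 − 0.51)/2 = 0.87 m; q_3 = 0.92 × 0.59 × 0.87 = 0.4722 m³/s
w_4 = (4.18 − 1.17)/2 = 1.505 m; q_4 = 1.01 × 0.70 × 1.505 = 1.064 m³/s
w_5 = (4.54 − 2.25)/2 = 1.145 m; q_5 = 0.60 × 0.37 × 1.145 = 0.2542 m³/s
Stations 1, 6 contribute zero (depth or velocity is 0).
Q = Σ qᵢ = 1.946 m³/s
= 1.946 × 1000 = 1946 L/s

1950 L/s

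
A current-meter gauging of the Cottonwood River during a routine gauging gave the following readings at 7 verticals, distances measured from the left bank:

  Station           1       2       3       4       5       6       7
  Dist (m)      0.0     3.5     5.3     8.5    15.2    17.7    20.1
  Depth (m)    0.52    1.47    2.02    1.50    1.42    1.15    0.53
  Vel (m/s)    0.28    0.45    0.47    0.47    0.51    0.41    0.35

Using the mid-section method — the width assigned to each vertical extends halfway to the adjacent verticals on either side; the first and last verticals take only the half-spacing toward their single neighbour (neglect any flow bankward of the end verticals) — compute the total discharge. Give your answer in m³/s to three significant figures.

12.6 m³/s

w_1 = (3.5 − 0.0)/2 = 1.75 m; q_1 = 0.28 × 0.52 × 1.75 = 0.2548 m³/s
w_2 = (5.3 − 0.0)/2 = 2.65 m; q_2 = 0.45 × 1.47 × 2.65 = 1.753 m³/s
w_3 = (8.5 − 3.5)/2 = 2.5 m; q_3 = 0.47 × 2.02 × 2.5 = 2.374 m³/s
w_4 = (15.2 − 5.3)/2 = 4.95 m; q_4 = 0.47 × 1.50 × 4.95 = 3.490 m³/s
w_5 = (17.7 − 8.5)/2 = 4.6 m; q_5 = 0.51 × 1.42 × 4.6 = 3.331 m³/s
w_6 = (20.1 − 15.2)/2 = 2.45 m; q_6 = 0.41 × 1.15 × 2.45 = 1.155 m³/s
w_7 = (20.1 − 17.7)/2 = 1.2 m; q_7 = 0.35 × 0.53 × 1.2 = 0.2226 m³/s
Q = Σ qᵢ = 12.58 m³/s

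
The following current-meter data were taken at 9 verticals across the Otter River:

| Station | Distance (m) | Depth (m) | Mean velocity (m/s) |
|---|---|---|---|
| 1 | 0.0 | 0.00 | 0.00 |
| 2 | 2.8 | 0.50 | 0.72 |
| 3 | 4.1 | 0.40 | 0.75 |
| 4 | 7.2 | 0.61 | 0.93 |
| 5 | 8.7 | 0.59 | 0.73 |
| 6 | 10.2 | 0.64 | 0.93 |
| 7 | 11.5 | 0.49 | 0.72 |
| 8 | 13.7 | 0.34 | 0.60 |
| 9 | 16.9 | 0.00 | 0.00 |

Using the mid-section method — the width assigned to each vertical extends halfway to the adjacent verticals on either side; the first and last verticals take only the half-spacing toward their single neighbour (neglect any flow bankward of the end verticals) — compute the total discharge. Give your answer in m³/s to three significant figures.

w_2 = (4.1 − 0.0)/2 = 2.05 m; q_2 = 0.72 × 0.50 × 2.05 = 0.7380 m³/s
w_3 = (7.2 − 2.8)/2 = 2.2 m; q_3 = 0.75 × 0.40 × 2.2 = 0.6600 m³/s
w_4 = (8.7 − 4.1)/2 = 2.3 m; q_4 = 0.93 × 0.61 × 2.3 = 1.305 m³/s
w_5 = (10.2 − 7.2)/2 = 1.5 m; q_5 = 0.73 × 0.59 × 1.5 = 0.6461 m³/s
w_6 = (11.5 − 8.7)/2 = 1.4 m; q_6 = 0.93 × 0.64 × 1.4 = 0.8333 m³/s
w_7 = (13.7 − 10.2)/2 = 1.75 m; q_7 = 0.72 × 0.49 × 1.75 = 0.6174 m³/s
w_8 = (16.9 − 11.5)/2 = 2.7 m; q_8 = 0.60 × 0.34 × 2.7 = 0.5508 m³/s
Stations 1, 9 contribute zero (depth or velocity is 0).
Q = Σ qᵢ = 5.350 m³/s

5.35 m³/s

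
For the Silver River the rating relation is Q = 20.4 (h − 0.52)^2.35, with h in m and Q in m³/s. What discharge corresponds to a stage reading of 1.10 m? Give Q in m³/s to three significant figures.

Q = 20.4 × (1.10 − 0.52)^2.35 = 20.4 × 0.58^2.35 = 5.671 m³/s

5.67 m³/s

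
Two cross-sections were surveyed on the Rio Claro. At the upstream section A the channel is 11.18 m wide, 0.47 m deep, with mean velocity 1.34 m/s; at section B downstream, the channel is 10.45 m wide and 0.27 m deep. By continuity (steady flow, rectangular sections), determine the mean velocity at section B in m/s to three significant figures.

2.50 m/s

Q = A₁V₁ = (11.18×0.47) × 1.34 = 7.041 m³/s
A₂ = 10.45 × 0.27 = 2.822 m²
V₂ = Q/A₂ = 7.041/2.822 = 2.496 m/s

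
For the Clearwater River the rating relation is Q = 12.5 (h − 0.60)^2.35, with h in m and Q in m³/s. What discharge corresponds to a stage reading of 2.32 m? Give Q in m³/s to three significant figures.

44.7 m³/s

Q = 12.5 × (2.32 − 0.60)^2.35 = 12.5 × 1.72^2.35 = 44.71 m³/s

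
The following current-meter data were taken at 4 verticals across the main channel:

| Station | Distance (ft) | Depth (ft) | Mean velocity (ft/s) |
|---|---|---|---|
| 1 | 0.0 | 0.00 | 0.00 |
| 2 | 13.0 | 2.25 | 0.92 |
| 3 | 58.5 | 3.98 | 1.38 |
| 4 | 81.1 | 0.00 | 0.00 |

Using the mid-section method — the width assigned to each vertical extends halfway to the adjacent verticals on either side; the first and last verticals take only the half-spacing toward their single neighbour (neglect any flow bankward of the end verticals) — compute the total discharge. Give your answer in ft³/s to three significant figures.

248 ft³/s

w_2 = (58.5 − 0.0)/2 = 29.25 ft; q_2 = 0.92 × 2.25 × 29.25 = 60.55 ft³/s
w_3 = (81.1 − 13.0)/2 = 34.05 ft; q_3 = 1.38 × 3.98 × 34.05 = 187.0 ft³/s
Stations 1, 4 contribute zero (depth or velocity is 0).
Q = Σ qᵢ = 247.6 ft³/s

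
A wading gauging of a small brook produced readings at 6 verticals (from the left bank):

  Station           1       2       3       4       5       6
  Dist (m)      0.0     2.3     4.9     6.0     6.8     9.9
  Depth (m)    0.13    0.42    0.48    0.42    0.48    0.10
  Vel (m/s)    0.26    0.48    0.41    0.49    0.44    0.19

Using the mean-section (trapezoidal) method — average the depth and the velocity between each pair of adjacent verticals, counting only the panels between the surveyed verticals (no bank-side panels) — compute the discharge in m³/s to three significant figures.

Panel 1-2: Δb = 2.3 m, d̄ = (0.13+0.42)/2 = 0.275, v̄ = (0.26+0.48)/2 = 0.37 → q = 2.3×0.275×0.37 = 0.2340 m³/s
Panel 2-3: Δb = 2.6 m, d̄ = (0.42+0.48)/2 = 0.45, v̄ = (0.48+0.41)/2 = 0.445 → q = 2.6×0.45×0.445 = 0.5207 m³/s
Panel 3-4: Δb = 1.1 m, d̄ = (0.48+0.42)/2 = 0.45, v̄ = (0.41+0.49)/2 = 0.45 → q = 1.1×0.45×0.45 = 0.2228 m³/s
Panel 4-5: Δb = 0.8 m, d̄ = (0.42+0.48)/2 = 0.45, v̄ = (0.49+0.44)/2 = 0.465 → q = 0.8×0.45×0.465 = 0.1674 m³/s
Panel 5-6: Δb = 3.1 m, d̄ = (0.48+0.10)/2 = 0.29, v̄ = (0.44+0.19)/2 = 0.315 → q = 3.1×0.29×0.315 = 0.2832 m³/s
Q = Σ q = 1.428 m³/s

1.43 m³/s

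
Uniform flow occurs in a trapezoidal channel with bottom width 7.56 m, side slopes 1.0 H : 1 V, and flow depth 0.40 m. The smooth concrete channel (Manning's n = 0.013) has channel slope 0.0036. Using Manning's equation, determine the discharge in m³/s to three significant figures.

7.52 m³/s

A = (b + z·y)·y = (7.56 + 1.0×0.40)×0.40 = 3.184 m²
P = b + 2y√(1+z²) = 7.56 + 2×0.40×√(1+1.0²) = 8.691 m
R = A/P = 3.184/8.691 = 0.3663 m
Q = (1/n)·A·R^(2/3)·S^(1/2) = (1/0.013) × 3.184 × 0.3663^(2/3) × 0.0036^(1/2) = 7.524 m³/s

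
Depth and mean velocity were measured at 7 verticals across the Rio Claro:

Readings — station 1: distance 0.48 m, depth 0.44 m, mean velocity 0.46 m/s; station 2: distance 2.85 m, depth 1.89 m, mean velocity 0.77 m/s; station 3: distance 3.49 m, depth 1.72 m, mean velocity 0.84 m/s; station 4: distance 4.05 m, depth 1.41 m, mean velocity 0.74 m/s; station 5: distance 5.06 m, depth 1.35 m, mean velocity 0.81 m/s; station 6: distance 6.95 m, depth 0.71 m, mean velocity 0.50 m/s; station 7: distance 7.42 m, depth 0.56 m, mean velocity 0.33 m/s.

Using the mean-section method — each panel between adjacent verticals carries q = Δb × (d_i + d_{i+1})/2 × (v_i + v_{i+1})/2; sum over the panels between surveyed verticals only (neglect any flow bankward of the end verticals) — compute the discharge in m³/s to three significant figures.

Panel 1-2: Δb = 2.37 m, d̄ = (0.44+1.89)/2 = 1.165, v̄ = (0.46+0.77)/2 = 0.615 → q = 2.37×1.165×0.615 = 1.698 m³/s
Panel 2-3: Δb = 0.64 m, d̄ = (1.89+1.72)/2 = 1.805, v̄ = (0.77+0.84)/2 = 0.805 → q = 0.64×1.805×0.805 = 0.9299 m³/s
Panel 3-4: Δb = 0.56 m, d̄ = (1.72+1.41)/2 = 1.565, v̄ = (0.84+0.74)/2 = 0.79 → q = 0.56×1.565×0.79 = 0.6924 m³/s
Panel 4-5: Δb = 1.01 m, d̄ = (1.41+1.35)/2 = 1.38, v̄ = (0.74+0.81)/2 = 0.775 → q = 1.01×1.38×0.775 = 1.080 m³/s
Panel 5-6: Δb = 1.89 m, d̄ = (1.35+0.71)/2 = 1.03, v̄ = (0.81+0.50)/2 = 0.655 → q = 1.89×1.03×0.655 = 1.275 m³/s
Panel 6-7: Δb = 0.47 m, d̄ = (0.71+0.56)/2 = 0.635, v̄ = (0.50+0.33)/2 = 0.415 → q = 0.47×0.635×0.415 = 0.1239 m³/s
Q = Σ q = 5.799 m³/s

5.80 m³/s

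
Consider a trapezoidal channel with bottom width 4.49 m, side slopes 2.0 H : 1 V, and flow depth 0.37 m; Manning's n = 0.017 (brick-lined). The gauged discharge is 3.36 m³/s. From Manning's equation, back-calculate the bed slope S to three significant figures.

0.00407

A = (b + z·y)·y = (4.49 + 2.0×0.37)×0.37 = 1.935 m²
P = b + 2y√(1+z²) = 4.49 + 2×0.37×√(1+2.0²) = 6.145 m
R = A/P = 1.935/6.145 = 0.3149 m
S = (Q·n / (1·A·R^(2/3)))² = (3.36×0.017 / (1×1.935×0.4629))² = 0.004067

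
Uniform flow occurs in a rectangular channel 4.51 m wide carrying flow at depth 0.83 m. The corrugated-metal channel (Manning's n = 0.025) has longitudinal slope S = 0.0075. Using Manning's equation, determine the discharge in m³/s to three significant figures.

A = b·y = 4.51 × 0.83 = 3.743 m²
P = b + 2y = 4.51 + 2×0.83 = 6.170 m
R = A/P = 3.743/6.170 = 0.6067 m
Q = (1/n)·A·R^(2/3)·S^(1/2) = (1/0.025) × 3.743 × 0.6067^(2/3) × 0.0075^(1/2) = 9.293 m³/s

9.29 m³/s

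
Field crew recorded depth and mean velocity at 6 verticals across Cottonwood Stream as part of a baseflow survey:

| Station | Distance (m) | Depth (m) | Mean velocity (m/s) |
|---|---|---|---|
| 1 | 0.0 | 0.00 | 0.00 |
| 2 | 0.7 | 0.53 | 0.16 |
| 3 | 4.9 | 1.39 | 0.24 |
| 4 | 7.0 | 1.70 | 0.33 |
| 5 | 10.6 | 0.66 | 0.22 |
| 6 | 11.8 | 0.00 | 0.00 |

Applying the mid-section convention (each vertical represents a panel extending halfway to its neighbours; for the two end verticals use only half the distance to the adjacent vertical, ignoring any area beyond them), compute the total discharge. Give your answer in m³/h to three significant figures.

11500 m³/h

w_2 = (4.9 − 0.0)/2 = 2.45 m; q_2 = 0.16 × 0.53 × 2.45 = 0.2078 m³/s
w_3 = (7.0 − 0.7)/2 = 3.15 m; q_3 = 0.24 × 1.39 × 3.15 = 1.051 m³/s
w_4 = (10.6 − 4.9)/2 = 2.85 m; q_4 = 0.33 × 1.70 × 2.85 = 1.599 m³/s
w_5 = (11.8 − 7.0)/2 = 2.4 m; q_5 = 0.22 × 0.66 × 2.4 = 0.3485 m³/s
Stations 1, 6 contribute zero (depth or velocity is 0).
Q = Σ qᵢ = 3.206 m³/s
= 3.206 × 3600 = 11540 m³/h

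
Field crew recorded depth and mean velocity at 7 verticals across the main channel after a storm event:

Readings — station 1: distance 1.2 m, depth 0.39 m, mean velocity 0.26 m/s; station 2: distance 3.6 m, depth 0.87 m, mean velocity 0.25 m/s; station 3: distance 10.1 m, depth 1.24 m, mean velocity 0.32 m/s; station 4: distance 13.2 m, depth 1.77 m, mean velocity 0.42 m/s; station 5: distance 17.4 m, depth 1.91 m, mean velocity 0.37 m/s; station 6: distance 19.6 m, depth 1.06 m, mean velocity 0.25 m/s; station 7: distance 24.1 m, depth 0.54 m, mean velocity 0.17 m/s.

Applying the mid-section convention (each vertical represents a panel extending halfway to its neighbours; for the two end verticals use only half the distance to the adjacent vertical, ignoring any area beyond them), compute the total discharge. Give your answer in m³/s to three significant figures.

w_1 = (3.6 − 1.2)/2 = 1.2 m; q_1 = 0.26 × 0.39 × 1.2 = 0.1217 m³/s
w_2 = (10.1 − 1.2)/2 = 4.45 m; q_2 = 0.25 × 0.87 × 4.45 = 0.9679 m³/s
w_3 = (13.2 − 3.6)/2 = 4.8 m; q_3 = 0.32 × 1.24 × 4.8 = 1.905 m³/s
w_4 = (17.4 − 10.1)/2 = 3.65 m; q_4 = 0.42 × 1.77 × 3.65 = 2.713 m³/s
w_5 = (19.6 − 13.2)/2 = 3.2 m; q_5 = 0.37 × 1.91 × 3.2 = 2.261 m³/s
w_6 = (24.1 − 17.4)/2 = 3.35 m; q_6 = 0.25 × 1.06 × 3.35 = 0.8878 m³/s
w_7 = (24.1 − 19.6)/2 = 2.25 m; q_7 = 0.17 × 0.54 × 2.25 = 0.2066 m³/s
Q = Σ qᵢ = 9.063 m³/s

9.06 m³/s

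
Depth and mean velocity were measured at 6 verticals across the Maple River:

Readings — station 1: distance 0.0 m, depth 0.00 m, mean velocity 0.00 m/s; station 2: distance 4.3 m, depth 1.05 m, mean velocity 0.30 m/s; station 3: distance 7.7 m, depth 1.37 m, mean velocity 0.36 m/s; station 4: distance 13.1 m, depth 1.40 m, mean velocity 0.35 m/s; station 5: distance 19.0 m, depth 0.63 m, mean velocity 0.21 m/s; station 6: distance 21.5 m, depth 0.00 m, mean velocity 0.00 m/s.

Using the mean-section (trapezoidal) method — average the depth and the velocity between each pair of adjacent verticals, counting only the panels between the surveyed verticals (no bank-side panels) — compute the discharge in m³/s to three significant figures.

6.11 m³/s

Panel 1-2: Δb = 4.3 m, d̄ = (0.00+1.05)/2 = 0.525, v̄ = (0.00+0.30)/2 = 0.15 → q = 4.3×0.525×0.15 = 0.3386 m³/s
Panel 2-3: Δb = 3.4 m, d̄ = (1.05+1.37)/2 = 1.21, v̄ = (0.30+0.36)/2 = 0.33 → q = 3.4×1.21×0.33 = 1.358 m³/s
Panel 3-4: Δb = 5.4 m, d̄ = (1.37+1.40)/2 = 1.385, v̄ = (0.36+0.35)/2 = 0.355 → q = 5.4×1.385×0.355 = 2.655 m³/s
Panel 4-5: Δb = 5.9 m, d̄ = (1.40+0.63)/2 = 1.015, v̄ = (0.35+0.21)/2 = 0.28 → q = 5.9×1.015×0.28 = 1.677 m³/s
Panel 5-6: Δb = 2.5 m, d̄ = (0.63+0.00)/2 = 0.315, v̄ = (0.21+0.00)/2 = 0.105 → q = 2.5×0.315×0.105 = 0.08269 m³/s
Q = Σ q = 6.111 m³/s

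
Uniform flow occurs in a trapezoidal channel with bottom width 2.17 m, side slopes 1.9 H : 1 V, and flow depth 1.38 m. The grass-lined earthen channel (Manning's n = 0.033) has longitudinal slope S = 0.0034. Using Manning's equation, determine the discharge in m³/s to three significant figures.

10.2 m³/s

A = (b + z·y)·y = (2.17 + 1.9×1.38)×1.38 = 6.613 m²
P = b + 2y√(1+z²) = 2.17 + 2×1.38×√(1+1.9²) = 8.096 m
R = A/P = 6.613/8.096 = 0.8168 m
Q = (1/n)·A·R^(2/3)·S^(1/2) = (1/0.033) × 6.613 × 0.8168^(2/3) × 0.0034^(1/2) = 10.21 m³/s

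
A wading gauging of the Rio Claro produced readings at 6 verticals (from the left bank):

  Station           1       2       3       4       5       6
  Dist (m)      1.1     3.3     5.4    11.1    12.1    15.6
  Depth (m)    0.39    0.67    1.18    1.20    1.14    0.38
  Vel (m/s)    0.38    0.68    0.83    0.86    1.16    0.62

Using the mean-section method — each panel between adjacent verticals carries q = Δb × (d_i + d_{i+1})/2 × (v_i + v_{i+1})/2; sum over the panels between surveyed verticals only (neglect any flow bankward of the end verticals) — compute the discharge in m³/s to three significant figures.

11.4 m³/s

Panel 1-2: Δb = 2.2 m, d̄ = (0.39+0.67)/2 = 0.53, v̄ = (0.38+0.68)/2 = 0.53 → q = 2.2×0.53×0.53 = 0.6180 m³/s
Panel 2-3: Δb = 2.1 m, d̄ = (0.67+1.18)/2 = 0.925, v̄ = (0.68+0.83)/2 = 0.755 → q = 2.1×0.925×0.755 = 1.467 m³/s
Panel 3-4: Δb = 5.7 m, d̄ = (1.18+1.20)/2 = 1.19, v̄ = (0.83+0.86)/2 = 0.845 → q = 5.7×1.19×0.845 = 5.732 m³/s
Panel 4-5: Δb = 1 m, d̄ = (1.20+1.14)/2 = 1.17, v̄ = (0.86+1.16)/2 = 1.01 → q = 1×1.17×1.01 = 1.182 m³/s
Panel 5-6: Δb = 3.5 m, d̄ = (1.14+0.38)/2 = 0.76, v̄ = (1.16+0.62)/2 = 0.89 → q = 3.5×0.76×0.89 = 2.367 m³/s
Q = Σ q = 11.37 m³/s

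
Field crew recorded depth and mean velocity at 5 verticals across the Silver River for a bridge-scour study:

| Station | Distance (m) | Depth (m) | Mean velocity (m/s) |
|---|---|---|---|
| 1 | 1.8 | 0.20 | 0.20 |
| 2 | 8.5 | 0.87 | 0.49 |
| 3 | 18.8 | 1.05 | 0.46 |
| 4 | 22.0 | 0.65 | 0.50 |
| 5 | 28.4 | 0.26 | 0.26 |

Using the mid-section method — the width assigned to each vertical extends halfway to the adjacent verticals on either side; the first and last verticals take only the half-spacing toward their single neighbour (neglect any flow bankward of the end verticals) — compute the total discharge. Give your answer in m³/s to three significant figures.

w_1 = (8.5 − 1.8)/2 = 3.35 m; q_1 = 0.20 × 0.20 × 3.35 = 0.1340 m³/s
w_2 = (18.8 − 1.8)/2 = 8.5 m; q_2 = 0.49 × 0.87 × 8.5 = 3.624 m³/s
w_3 = (22.0 − 8.5)/2 = 6.75 m; q_3 = 0.46 × 1.05 × 6.75 = 3.260 m³/s
w_4 = (28.4 − 18.8)/2 = 4.8 m; q_4 = 0.50 × 0.65 × 4.8 = 1.560 m³/s
w_5 = (28.4 − 22.0)/2 = 3.2 m; q_5 = 0.26 × 0.26 × 3.2 = 0.2163 m³/s
Q = Σ qᵢ = 8.794 m³/s

8.79 m³/s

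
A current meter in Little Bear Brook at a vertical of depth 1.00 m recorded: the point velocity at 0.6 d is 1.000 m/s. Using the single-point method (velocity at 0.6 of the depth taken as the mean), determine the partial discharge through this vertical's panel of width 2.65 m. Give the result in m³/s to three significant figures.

v̄ = v₀.₆ = 1.000 m/s
q = v̄ × d × w = 1.000 × 1.00 × 2.65 = 2.650 m³/s

2.65 m³/s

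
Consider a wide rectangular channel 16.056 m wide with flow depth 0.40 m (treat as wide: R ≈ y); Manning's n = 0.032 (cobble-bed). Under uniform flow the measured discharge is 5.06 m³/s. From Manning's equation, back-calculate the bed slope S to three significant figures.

0.00216

A = b·y = 16.056 × 0.40 = 6.422 m²
Wide channel: R ≈ y = 0.40 m
S = (Q·n / (1·A·R^(2/3)))² = (5.06×0.032 / (1×6.422×0.5429))² = 0.002157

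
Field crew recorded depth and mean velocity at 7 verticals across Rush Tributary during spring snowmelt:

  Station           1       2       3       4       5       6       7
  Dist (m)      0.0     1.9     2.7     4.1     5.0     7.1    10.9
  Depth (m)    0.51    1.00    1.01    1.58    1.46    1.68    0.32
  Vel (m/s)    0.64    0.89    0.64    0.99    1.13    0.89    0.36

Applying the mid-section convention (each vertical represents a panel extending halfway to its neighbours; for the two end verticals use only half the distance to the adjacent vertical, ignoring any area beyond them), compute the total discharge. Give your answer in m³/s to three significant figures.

w_1 = (1.9 − 0.0)/2 = 0.95 m; q_1 = 0.64 × 0.51 × 0.95 = 0.3101 m³/s
w_2 = (2.7 − 0.0)/2 = 1.35 m; q_2 = 0.89 × 1.00 × 1.35 = 1.202 m³/s
w_3 = (4.1 − 1.9)/2 = 1.1 m; q_3 = 0.64 × 1.01 × 1.1 = 0.7110 m³/s
w_4 = (5.0 − 2.7)/2 = 1.15 m; q_4 = 0.99 × 1.58 × 1.15 = 1.799 m³/s
w_5 = (7.1 − 4.1)/2 = 1.5 m; q_5 = 1.13 × 1.46 × 1.5 = 2.475 m³/s
w_6 = (10.9 − 5.0)/2 = 2.95 m; q_6 = 0.89 × 1.68 × 2.95 = 4.411 m³/s
w_7 = (10.9 − 7.1)/2 = 1.9 m; q_7 = 0.36 × 0.32 × 1.9 = 0.2189 m³/s
Q = Σ qᵢ = 11.13 m³/s

11.1 m³/s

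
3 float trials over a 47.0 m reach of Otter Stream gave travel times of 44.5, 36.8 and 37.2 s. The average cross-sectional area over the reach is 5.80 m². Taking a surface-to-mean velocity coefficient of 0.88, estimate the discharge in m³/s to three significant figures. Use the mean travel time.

t̄ = (44.5 + 36.8 + 37.2) / 3 = 39.5 s
v_surface = L / t̄ = 47.0 / 39.5 = 1.190 m/s
v_mean = 0.88 × 1.190 = 1.047 m/s
Q = A × v_mean = 5.80 × 1.047 = 6.073 m³/s

6.07 m³/s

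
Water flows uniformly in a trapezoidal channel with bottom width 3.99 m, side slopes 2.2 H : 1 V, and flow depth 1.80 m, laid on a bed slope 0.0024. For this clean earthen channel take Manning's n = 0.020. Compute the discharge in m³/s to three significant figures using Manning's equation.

A = (b + z·y)·y = (3.99 + 2.2×1.80)×1.80 = 14.31 m²
P = b + 2y√(1+z²) = 3.99 + 2×1.80×√(1+2.2²) = 12.69 m
R = A/P = 14.31/12.69 = 1.128 m
Q = (1/n)·A·R^(2/3)·S^(1/2) = (1/0.020) × 14.31 × 1.128^(2/3) × 0.0024^(1/2) = 37.98 m³/s

38.0 m³/s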